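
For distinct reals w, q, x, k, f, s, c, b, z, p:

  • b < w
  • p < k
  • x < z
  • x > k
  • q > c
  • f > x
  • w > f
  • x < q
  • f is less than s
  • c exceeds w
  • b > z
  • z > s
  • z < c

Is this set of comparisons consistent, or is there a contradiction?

consistent

Every relation is compatible with p < k < x < f < s < z < b < w < c < q; the set is consistent.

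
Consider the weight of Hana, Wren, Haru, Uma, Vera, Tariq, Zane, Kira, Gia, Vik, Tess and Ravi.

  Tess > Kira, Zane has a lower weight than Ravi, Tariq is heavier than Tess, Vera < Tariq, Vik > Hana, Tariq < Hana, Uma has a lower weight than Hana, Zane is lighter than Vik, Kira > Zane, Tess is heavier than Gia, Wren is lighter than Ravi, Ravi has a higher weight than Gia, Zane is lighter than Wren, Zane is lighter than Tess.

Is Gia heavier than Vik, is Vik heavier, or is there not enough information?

Chaining the given relations: Gia < Tess < Tariq < Hana < Vik.
So Vik is heavier.

Vik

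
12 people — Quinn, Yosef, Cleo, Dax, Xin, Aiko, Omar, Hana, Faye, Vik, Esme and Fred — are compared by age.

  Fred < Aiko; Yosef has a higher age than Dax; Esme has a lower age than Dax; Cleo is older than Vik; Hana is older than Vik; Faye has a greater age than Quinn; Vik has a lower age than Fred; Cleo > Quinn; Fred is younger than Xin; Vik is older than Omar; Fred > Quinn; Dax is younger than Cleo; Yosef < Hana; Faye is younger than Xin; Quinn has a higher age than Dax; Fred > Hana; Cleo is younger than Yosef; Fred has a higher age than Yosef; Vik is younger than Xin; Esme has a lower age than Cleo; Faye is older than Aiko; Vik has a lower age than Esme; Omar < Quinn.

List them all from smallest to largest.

Omar < Vik < Esme < Dax < Quinn < Cleo < Yosef < Hana < Fred < Aiko < Faye < Xin

Nothing is placed below Omar, so it is least; from there Omar < Vik; Vik < Esme; Esme < Dax; Dax < Quinn; Quinn < Cleo; Cleo < Yosef; Yosef < Hana; Hana < Fred; Fred < Aiko; Aiko < Faye; Faye < Xin, each given directly.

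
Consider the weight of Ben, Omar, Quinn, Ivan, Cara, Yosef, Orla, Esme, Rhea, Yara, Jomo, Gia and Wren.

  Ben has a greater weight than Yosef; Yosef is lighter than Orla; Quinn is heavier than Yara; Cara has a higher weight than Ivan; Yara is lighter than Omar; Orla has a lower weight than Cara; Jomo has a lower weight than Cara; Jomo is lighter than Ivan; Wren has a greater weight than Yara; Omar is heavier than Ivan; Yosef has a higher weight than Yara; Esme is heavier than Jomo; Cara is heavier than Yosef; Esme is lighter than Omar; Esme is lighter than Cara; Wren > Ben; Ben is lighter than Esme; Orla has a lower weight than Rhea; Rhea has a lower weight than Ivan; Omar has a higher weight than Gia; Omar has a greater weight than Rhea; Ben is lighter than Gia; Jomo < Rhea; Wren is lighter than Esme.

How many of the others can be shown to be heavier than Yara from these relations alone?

From Yara the given relations immediately reach Yosef, Quinn, Wren, Omar.
From those, Ben, Orla, Esme, Cara — 8 in total.
From those, Rhea, Gia — 10 in total.
From those, Ivan — 11 in total.
Nothing else is reachable above Yara; 11 in all.

11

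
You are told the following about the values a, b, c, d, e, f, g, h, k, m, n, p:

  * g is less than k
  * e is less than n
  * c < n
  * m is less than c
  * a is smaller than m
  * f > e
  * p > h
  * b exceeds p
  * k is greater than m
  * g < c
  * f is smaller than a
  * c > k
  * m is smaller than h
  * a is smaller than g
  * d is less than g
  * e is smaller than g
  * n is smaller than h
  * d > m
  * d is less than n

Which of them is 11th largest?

Piecing the relations together gives one ordering: e < f < a < m < d < g < k < c < n < h < p < b.
The 11th largest is f.

f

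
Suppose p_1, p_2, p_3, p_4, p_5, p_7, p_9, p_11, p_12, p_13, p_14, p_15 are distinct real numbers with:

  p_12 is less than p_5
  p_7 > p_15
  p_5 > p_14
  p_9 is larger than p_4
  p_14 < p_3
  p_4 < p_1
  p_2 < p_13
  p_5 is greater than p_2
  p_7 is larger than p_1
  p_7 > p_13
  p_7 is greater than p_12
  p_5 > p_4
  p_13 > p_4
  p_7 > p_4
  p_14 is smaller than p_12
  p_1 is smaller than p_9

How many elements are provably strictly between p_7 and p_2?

Chaining upward from p_2 reaches: p_13, p_5.
Chaining downward from p_7 reaches: p_14, p_12, p_4, p_15, p_1, p_13.
Strictly between p_2 and p_7 are those in both lists: p_13 — 1 element.

1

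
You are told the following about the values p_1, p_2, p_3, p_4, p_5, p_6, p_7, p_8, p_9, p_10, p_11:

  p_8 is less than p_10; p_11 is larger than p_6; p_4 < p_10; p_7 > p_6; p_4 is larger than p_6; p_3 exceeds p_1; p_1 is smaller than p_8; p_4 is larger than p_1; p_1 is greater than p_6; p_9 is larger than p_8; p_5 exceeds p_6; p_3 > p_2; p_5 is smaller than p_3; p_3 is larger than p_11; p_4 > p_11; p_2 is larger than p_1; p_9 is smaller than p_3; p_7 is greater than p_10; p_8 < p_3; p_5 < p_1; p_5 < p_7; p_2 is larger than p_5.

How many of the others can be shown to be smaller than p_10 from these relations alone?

The elements the relations force below p_10 are p_6, p_5, p_1, p_11, p_8, p_4 — no chain reaches any other.
That is 6.

6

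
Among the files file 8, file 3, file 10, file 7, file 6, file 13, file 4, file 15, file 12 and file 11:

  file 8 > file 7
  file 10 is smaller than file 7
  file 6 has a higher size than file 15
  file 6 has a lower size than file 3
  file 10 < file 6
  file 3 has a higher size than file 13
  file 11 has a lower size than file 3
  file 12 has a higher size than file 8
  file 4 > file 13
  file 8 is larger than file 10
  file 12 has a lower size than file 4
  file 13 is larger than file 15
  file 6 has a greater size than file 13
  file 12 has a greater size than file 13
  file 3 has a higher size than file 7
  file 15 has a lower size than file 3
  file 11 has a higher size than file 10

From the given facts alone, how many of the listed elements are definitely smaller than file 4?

6

From file 4 the given relations immediately reach file 13, file 12.
From those, file 15, file 8 — 4 in total.
From those, file 10, file 7 — 6 in total.
No other element is forced below file 4 by the given relations, so the count is 6.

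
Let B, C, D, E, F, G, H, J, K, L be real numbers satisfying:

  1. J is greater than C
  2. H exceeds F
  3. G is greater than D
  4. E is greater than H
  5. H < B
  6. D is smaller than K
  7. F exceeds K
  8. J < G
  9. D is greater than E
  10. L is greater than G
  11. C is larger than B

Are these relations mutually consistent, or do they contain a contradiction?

We have H < E stated directly, yet also E < D < K < F < H by chaining the others — so E < H. Contradiction.

inconsistent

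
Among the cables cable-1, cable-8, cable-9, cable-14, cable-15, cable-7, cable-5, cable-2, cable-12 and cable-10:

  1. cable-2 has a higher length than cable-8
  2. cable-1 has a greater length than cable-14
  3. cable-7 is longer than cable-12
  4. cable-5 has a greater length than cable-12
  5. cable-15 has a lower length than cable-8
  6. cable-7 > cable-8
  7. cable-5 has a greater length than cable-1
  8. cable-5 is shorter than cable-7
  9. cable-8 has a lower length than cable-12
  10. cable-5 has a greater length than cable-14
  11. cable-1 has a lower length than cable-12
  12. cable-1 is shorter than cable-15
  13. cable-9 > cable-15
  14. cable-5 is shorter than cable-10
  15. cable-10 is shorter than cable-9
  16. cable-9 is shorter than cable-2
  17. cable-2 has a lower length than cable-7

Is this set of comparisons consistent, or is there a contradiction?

Every relation is compatible with cable-14 < cable-1 < cable-15 < cable-8 < cable-12 < cable-5 < cable-10 < cable-9 < cable-2 < cable-7; the set is consistent.

consistent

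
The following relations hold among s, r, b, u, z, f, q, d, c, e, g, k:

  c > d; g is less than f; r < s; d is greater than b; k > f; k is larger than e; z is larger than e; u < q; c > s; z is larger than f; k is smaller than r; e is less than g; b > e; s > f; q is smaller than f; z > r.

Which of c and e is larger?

e < g < f < k < r < s < c, by transitivity through g, f, k, r, s.
So e < c; c is the larger of the two.

c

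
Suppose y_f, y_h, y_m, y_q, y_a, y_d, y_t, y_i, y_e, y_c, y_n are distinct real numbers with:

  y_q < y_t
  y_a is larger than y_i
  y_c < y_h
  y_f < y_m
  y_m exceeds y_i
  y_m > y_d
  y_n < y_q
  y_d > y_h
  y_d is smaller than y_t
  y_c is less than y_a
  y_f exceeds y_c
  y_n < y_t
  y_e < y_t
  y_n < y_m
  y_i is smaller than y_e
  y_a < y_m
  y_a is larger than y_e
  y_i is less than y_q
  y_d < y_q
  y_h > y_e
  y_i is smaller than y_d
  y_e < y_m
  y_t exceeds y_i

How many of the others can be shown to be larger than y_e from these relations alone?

6

From y_e the given relations immediately reach y_h, y_a, y_t, y_m.
From those, y_d — 5 in total.
From those, y_q — 6 in total.
No other element is forced above y_e by the given relations, so the count is 6.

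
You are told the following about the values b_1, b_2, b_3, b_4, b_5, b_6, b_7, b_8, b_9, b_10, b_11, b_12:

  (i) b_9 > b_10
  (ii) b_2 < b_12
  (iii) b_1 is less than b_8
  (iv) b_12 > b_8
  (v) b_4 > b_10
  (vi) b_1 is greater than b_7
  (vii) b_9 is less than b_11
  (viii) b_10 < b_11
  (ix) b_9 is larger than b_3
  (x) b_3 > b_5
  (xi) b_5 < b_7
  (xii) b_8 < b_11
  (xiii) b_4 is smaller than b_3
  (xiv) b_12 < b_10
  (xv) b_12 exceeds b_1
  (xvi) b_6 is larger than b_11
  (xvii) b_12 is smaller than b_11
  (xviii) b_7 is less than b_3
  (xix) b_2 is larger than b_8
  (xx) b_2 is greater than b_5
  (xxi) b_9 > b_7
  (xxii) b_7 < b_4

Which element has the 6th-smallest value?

b_12

Chaining the given pairs: b_5 < b_7 < b_1 < b_8 < b_2 < b_12 < b_10 < b_4 < b_3 < b_9 < b_11 < b_6.
The 6th smallest is b_12.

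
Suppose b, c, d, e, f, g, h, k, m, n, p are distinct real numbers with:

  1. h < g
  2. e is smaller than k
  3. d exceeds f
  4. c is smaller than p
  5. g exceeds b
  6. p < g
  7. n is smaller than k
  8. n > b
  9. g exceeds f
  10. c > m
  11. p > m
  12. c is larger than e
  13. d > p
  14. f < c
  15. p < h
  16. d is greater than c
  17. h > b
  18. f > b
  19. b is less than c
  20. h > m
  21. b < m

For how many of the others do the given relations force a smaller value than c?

4

From c the given relations immediately reach b, m, f, e.
Nothing else is reachable below c; 4 in all.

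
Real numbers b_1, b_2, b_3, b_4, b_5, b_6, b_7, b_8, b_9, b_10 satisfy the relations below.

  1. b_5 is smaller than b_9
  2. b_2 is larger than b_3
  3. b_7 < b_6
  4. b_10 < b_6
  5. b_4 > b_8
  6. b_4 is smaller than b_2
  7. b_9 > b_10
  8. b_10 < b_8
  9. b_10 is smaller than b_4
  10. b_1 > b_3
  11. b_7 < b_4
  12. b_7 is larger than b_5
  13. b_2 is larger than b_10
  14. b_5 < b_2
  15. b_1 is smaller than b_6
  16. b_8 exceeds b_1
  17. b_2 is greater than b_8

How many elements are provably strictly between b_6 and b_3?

Chaining upward from b_3 reaches: b_1, b_8, b_4, b_2.
Chaining downward from b_6 reaches: b_1, b_5, b_10, b_7.
Strictly between b_3 and b_6 are those in both lists: b_1 — 1 element.

1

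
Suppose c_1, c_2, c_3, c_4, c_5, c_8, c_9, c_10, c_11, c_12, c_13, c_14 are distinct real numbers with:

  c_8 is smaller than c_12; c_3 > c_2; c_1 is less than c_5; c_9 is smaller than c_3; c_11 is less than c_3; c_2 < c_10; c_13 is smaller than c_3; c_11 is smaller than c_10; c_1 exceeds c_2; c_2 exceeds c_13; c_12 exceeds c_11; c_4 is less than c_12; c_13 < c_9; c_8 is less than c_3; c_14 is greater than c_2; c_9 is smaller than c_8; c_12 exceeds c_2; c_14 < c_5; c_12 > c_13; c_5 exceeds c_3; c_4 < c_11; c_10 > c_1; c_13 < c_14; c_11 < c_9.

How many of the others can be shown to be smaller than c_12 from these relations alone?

6

Directly below c_12: c_13, c_2, c_4, c_11, c_8.
One step further: c_9 (6 so far).
Nothing else is reachable below c_12; 6 in all.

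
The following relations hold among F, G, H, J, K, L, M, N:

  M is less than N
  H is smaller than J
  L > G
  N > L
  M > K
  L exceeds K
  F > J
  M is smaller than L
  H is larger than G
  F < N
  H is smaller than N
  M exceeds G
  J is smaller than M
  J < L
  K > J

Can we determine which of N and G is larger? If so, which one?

N

Link the given pairs in sequence: G < H; H < J; J < M; M < L; L < N.
Chaining these gives G < H < J < M < L < N.
So N is larger.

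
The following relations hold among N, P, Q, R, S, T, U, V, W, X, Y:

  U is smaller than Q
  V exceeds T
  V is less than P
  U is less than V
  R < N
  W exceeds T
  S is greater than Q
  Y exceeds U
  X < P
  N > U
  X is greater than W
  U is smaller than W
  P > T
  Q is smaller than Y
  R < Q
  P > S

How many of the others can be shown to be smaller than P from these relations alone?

From P the given relations immediately reach T, S, X, V.
From those, U, Q, W — 7 in total.
From those, R — 8 in total.
No other element is forced below P by the given relations, so the count is 8.

8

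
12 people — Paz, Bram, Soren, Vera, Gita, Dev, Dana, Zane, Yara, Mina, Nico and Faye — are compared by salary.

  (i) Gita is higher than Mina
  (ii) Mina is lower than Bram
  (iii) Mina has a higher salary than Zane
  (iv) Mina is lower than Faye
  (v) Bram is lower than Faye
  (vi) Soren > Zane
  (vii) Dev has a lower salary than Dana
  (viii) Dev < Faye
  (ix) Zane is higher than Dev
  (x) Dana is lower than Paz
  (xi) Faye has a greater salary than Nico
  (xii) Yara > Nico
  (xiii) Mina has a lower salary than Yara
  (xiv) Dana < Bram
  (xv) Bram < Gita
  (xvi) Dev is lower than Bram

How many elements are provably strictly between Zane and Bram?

1

The relations place Zane below Bram. An element lies strictly between them when it is forced above Zane and also forced below Bram.
Above Zane: {Mina, Soren, Yara, Faye, Gita}. Below Bram: {Dev, Mina, Dana}.
Intersection: {Mina} — 1.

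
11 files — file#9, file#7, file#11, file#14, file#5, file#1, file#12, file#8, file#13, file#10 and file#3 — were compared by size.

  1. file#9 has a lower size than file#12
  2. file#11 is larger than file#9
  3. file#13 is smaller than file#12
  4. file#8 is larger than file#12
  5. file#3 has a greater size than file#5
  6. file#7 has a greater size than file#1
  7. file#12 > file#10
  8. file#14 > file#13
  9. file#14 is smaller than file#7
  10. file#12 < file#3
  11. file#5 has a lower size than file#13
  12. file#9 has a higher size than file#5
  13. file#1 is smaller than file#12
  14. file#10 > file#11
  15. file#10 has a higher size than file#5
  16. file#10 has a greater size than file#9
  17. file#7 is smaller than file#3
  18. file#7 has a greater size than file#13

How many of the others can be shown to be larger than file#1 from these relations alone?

From file#1 the given relations immediately reach file#12, file#7.
From those, file#8, file#3 — 4 in total.
Nothing else is reachable above file#1; 4 in all.

4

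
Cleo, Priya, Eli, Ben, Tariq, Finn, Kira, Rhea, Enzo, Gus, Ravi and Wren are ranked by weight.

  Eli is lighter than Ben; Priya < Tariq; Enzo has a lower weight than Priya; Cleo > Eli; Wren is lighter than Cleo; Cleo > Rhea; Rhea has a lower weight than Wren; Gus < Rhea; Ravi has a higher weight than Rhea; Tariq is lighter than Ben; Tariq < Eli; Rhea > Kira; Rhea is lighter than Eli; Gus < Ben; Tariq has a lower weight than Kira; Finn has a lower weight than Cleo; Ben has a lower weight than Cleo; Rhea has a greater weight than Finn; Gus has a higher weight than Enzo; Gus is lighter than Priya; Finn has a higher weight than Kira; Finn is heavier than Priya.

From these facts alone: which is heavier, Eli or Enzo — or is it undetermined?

Enzo < Gus < Priya < Tariq < Kira < Finn < Rhea < Eli, by transitivity through Gus, Priya, Tariq, Kira, Finn, Rhea.
So Eli is heavier.

Eli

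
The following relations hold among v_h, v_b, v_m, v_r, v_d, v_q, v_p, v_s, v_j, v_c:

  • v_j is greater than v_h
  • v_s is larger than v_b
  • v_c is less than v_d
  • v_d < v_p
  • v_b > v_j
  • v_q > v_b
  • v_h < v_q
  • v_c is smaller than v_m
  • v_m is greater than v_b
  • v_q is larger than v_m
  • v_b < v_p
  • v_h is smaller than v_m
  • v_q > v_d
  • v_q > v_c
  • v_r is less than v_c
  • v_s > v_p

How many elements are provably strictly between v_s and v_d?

The relations place v_d below v_s. An element lies strictly between them when it is forced above v_d and also forced below v_s.
Above v_d: {v_p, v_q}. Below v_s: {v_h, v_j, v_r, v_c, v_b, v_p}.
Intersection: {v_p} — 1.

1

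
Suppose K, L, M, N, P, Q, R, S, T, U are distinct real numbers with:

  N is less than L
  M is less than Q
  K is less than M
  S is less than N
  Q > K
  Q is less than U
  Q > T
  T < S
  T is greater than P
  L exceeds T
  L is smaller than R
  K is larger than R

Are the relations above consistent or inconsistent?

The single ordering P < T < S < N < L < R < K < M < Q < U satisfies every listed relation, so no contradiction arises.

consistent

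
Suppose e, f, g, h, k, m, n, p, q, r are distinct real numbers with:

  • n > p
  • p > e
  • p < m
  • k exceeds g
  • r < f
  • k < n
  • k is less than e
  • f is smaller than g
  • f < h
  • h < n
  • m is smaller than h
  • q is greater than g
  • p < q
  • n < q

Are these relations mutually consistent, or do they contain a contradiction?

The single ordering r < f < g < k < e < p < m < h < n < q satisfies every listed relation, so no contradiction arises.

consistent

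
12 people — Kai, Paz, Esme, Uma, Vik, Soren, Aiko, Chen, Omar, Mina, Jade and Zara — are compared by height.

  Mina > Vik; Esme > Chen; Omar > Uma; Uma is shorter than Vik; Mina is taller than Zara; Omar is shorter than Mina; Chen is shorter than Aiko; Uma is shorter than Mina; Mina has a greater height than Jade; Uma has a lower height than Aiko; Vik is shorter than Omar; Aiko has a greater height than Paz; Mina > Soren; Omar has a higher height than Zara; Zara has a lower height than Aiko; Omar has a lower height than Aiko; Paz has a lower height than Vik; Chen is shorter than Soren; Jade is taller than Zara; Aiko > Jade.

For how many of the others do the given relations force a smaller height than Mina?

The elements the relations force below Mina are Chen, Uma, Paz, Vik, Zara, Soren, Omar, Jade — no chain reaches any other.
That is 8.

8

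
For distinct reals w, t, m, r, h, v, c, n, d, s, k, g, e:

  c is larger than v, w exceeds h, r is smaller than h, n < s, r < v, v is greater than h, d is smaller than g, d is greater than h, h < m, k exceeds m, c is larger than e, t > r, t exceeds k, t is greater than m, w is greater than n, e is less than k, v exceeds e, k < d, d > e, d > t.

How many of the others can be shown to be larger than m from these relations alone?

Directly above m: k, t.
One step further: d (3 so far).
One step further: g (4 so far).
Nothing else is reachable above m; 4 in all.

4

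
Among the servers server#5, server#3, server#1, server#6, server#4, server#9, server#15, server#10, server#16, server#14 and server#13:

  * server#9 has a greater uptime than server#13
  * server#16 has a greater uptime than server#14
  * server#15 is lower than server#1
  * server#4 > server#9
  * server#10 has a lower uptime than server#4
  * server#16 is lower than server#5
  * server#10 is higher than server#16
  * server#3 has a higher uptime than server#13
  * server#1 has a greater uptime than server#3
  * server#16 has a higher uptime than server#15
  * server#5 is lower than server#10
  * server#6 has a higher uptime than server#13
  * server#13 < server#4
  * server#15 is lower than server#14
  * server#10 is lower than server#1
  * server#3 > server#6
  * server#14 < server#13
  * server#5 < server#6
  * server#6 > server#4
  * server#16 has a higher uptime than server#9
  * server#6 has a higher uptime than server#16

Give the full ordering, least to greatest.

Nothing is placed below server#15, so it is least; from there server#15 < server#14; server#14 < server#13; server#13 < server#9; server#9 < server#16; server#16 < server#5; server#5 < server#10; server#10 < server#4; server#4 < server#6; server#6 < server#3; server#3 < server#1, each given directly.

server#15 < server#14 < server#13 < server#9 < server#16 < server#5 < server#10 < server#4 < server#6 < server#3 < server#1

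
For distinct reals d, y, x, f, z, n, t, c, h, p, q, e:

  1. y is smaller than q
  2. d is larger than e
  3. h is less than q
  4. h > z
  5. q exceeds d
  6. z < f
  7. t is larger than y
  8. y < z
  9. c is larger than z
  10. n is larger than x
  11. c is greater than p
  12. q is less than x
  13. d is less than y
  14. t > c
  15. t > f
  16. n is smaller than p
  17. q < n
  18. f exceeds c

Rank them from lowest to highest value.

The consecutive links are each given: e < d; d < y; y < z; z < h; h < q; q < x; x < n; n < p; p < c; c < f; f < t.

e < d < y < z < h < q < x < n < p < c < f < t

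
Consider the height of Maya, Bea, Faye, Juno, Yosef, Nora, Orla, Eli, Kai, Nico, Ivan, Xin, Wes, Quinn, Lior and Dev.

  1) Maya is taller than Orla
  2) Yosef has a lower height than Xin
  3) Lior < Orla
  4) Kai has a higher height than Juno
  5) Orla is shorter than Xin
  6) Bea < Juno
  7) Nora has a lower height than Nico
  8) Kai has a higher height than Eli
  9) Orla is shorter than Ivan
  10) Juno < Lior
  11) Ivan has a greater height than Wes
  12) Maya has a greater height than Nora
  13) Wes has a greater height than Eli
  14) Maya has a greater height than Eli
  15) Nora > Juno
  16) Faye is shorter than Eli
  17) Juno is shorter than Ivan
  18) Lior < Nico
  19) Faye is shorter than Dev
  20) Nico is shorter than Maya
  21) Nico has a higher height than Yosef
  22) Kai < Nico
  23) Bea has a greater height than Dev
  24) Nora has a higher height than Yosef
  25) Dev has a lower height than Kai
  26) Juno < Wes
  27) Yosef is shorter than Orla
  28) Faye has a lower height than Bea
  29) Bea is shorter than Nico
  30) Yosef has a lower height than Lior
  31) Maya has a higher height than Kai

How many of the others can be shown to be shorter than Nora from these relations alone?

5

From Nora the given relations immediately reach Juno, Yosef.
From those, Bea — 3 in total.
From those, Faye, Dev — 5 in total.
No other element is forced below Nora by the given relations, so the count is 5.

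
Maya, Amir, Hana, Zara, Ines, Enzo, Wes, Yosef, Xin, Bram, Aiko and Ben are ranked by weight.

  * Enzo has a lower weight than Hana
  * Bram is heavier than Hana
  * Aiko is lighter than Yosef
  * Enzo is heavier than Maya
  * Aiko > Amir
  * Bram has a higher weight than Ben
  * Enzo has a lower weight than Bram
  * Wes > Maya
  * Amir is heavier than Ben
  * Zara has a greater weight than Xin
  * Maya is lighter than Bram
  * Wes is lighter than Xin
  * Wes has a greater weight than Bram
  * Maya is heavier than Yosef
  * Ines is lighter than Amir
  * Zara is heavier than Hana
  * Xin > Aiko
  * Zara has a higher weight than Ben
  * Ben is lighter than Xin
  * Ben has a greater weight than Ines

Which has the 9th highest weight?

Aiko

Piecing the relations together gives one ordering: Ines < Ben < Amir < Aiko < Yosef < Maya < Enzo < Hana < Bram < Wes < Xin < Zara.
Counting 9 from the largest end gives Aiko.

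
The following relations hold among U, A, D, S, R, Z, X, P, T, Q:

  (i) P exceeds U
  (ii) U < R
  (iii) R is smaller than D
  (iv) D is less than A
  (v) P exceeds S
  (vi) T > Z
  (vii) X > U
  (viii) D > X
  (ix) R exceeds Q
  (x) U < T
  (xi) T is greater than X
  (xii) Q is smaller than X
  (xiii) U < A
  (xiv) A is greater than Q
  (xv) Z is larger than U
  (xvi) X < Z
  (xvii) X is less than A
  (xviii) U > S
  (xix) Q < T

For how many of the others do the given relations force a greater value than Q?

6

From Q the given relations immediately reach X, R, A, T.
From those, Z, D — 6 in total.
Nothing else is reachable above Q; 6 in all.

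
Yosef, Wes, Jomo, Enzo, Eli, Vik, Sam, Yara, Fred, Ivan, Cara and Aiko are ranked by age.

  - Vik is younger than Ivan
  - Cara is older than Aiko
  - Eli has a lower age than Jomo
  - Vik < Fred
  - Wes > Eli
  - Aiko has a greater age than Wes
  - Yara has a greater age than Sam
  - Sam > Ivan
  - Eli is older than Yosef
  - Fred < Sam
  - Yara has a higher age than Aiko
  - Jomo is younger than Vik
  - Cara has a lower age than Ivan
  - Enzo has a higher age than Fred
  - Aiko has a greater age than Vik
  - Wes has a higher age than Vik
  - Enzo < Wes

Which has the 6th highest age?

Wes

Chaining the given pairs: Yosef < Eli < Jomo < Vik < Fred < Enzo < Wes < Aiko < Cara < Ivan < Sam < Yara.
Counting 6 from the largest end gives Wes.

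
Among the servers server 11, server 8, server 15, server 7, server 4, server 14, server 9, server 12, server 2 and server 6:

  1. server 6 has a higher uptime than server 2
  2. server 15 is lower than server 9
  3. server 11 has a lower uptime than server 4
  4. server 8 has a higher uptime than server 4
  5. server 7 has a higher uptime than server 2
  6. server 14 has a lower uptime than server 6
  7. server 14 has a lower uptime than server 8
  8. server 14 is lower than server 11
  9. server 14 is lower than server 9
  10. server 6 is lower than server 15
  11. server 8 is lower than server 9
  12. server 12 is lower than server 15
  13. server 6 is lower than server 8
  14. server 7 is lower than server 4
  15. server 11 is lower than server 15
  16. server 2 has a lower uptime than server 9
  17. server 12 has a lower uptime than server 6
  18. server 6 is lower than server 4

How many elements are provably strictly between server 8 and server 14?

Chaining upward from server 14 reaches: server 11, server 6, server 4, server 15, server 9.
Chaining downward from server 8 reaches: server 2, server 7, server 12, server 11, server 6, server 4.
Strictly between server 14 and server 8 are those in both lists: server 11, server 6, server 4 — 3 elements.

3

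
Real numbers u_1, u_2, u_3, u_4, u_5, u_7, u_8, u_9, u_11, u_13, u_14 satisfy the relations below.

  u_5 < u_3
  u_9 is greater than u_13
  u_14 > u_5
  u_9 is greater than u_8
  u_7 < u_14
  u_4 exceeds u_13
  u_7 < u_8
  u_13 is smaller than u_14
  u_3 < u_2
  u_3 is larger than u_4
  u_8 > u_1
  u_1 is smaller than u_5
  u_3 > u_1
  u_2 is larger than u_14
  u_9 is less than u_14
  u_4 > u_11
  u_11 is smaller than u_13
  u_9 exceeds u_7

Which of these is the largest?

u_2

Chaining downward from u_2: directly below it, u_3, u_14; then u_7, u_1, u_13, u_5, u_4, u_9; then u_11, u_8.
That covers every other element, and nothing is given above u_2, so u_2 is the largest.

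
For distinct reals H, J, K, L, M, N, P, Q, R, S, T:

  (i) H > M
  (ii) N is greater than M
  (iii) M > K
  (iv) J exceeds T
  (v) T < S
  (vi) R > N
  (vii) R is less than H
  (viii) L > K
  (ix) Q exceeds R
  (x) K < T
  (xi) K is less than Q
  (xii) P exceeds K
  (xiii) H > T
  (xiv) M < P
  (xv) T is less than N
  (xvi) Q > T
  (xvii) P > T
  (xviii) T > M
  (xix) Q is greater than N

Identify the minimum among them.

K

M is not least since K < M; T is not least since K < T; N is not least since M < N; S is not least since T < S; R is not least since N < R; L is not least since K < L; Q is not least since N < Q; P is not least since K < P; J is not least since T < J; H is not least since R < H.
Only K has nothing below it, so K is the minimum.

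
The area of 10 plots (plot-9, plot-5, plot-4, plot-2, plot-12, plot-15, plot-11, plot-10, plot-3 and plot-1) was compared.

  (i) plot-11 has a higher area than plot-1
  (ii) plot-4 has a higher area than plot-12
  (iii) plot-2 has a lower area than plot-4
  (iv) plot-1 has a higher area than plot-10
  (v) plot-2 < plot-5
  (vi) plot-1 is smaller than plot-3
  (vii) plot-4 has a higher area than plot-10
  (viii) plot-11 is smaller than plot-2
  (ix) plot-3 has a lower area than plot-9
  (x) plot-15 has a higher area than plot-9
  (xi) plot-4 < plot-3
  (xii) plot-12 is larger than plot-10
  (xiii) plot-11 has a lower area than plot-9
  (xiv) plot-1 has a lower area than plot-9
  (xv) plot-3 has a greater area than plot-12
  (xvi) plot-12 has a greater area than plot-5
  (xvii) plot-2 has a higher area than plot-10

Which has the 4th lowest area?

The consecutive relations fix a unique order: plot-10 < plot-1 < plot-11 < plot-2 < plot-5 < plot-12 < plot-4 < plot-3 < plot-9 < plot-15.
Counting 4 from the smallest end gives plot-2.

plot-2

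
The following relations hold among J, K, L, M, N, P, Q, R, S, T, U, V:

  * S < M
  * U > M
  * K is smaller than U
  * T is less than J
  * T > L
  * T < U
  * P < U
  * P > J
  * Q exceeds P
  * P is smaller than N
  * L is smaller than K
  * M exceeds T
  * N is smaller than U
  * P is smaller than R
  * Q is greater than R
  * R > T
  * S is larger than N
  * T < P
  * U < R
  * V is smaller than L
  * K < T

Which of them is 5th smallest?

Chaining the given pairs: V < L < K < T < J < P < N < S < M < U < R < Q.
Counting 5 from the smallest end gives J.

J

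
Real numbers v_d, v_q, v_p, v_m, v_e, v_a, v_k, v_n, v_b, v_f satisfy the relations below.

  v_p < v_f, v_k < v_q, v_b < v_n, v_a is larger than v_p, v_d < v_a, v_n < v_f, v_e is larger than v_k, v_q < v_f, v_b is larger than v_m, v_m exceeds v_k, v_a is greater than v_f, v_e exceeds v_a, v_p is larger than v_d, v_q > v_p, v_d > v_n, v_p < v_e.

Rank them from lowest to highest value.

v_k < v_m < v_b < v_n < v_d < v_p < v_q < v_f < v_a < v_e

Nothing is placed below v_k, so it is least; from there v_k < v_m; v_m < v_b; v_b < v_n; v_n < v_d; v_d < v_p; v_p < v_q; v_q < v_f; v_f < v_a; v_a < v_e, each given directly.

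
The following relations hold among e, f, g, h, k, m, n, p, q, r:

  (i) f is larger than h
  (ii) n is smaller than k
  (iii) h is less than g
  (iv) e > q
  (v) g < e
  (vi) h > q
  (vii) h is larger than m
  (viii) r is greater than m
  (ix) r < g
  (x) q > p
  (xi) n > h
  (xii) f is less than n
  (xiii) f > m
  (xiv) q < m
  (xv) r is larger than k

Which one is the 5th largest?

Piecing the relations together gives one ordering: p < q < m < h < f < n < k < r < g < e.
Counting 5 from the largest end gives n.

n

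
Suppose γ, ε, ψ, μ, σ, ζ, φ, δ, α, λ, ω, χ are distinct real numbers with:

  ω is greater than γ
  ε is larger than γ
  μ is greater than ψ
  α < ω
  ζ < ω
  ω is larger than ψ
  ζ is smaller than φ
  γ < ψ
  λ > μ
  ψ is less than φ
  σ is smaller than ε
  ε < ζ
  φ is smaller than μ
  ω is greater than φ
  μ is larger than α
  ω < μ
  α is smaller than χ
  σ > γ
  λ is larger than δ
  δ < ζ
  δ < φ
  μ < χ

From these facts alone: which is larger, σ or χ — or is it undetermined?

χ

The relevant relations are σ < ε; ε < ζ; ζ < φ; φ < ω; ω < μ; μ < χ.
Chaining these gives σ < ε < ζ < φ < ω < μ < χ.
So χ is larger.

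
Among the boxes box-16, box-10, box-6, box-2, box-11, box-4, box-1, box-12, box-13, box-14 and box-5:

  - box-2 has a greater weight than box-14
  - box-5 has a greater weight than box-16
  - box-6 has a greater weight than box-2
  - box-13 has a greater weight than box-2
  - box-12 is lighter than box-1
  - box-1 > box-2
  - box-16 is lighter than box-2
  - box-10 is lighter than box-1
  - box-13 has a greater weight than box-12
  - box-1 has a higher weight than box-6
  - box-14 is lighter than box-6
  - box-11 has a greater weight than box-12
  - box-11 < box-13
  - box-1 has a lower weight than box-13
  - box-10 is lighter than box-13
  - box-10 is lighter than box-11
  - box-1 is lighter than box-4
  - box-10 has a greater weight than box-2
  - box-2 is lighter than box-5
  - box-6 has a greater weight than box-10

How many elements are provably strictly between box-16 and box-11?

Chaining upward from box-16 reaches: box-2, box-5, box-10, box-6, box-1, box-13, box-4.
Chaining downward from box-11 reaches: box-14, box-12, box-2, box-10.
Strictly between box-16 and box-11 are those in both lists: box-2, box-10 — 2 elements.

2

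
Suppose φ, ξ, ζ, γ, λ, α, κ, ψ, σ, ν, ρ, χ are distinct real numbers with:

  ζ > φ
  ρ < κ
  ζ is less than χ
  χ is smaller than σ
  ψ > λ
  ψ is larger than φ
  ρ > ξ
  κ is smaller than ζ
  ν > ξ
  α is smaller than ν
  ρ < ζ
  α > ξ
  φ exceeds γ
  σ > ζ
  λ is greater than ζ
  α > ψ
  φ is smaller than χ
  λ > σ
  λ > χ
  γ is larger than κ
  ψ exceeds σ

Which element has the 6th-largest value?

χ

Chaining the given pairs: ξ < ρ < κ < γ < φ < ζ < χ < σ < λ < ψ < α < ν.
Counting 6 from the largest end gives χ.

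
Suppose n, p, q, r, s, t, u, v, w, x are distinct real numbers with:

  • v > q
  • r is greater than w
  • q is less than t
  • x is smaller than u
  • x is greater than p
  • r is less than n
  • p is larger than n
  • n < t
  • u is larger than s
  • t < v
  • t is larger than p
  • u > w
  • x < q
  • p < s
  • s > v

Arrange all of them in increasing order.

w < r < n < p < x < q < t < v < s < u

Nothing is placed below w, so it is least; from there w < r; r < n; n < p; p < x; x < q; q < t; t < v; v < s; s < u, each given directly.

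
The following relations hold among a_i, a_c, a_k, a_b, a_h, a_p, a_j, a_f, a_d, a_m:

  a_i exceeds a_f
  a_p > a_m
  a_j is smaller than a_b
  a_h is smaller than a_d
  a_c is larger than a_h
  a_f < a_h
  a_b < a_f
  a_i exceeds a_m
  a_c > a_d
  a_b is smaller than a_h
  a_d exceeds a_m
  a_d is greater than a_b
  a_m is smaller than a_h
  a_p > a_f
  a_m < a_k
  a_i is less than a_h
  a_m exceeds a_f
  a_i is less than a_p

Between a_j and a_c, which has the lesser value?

a_j

Link the given pairs in sequence: a_j < a_b; a_b < a_f; a_f < a_m; a_m < a_i; a_i < a_h; a_h < a_d; a_d < a_c.
Chaining these gives a_j < a_b < a_f < a_m < a_i < a_h < a_d < a_c.
So a_j < a_c; a_j is the smaller of the two.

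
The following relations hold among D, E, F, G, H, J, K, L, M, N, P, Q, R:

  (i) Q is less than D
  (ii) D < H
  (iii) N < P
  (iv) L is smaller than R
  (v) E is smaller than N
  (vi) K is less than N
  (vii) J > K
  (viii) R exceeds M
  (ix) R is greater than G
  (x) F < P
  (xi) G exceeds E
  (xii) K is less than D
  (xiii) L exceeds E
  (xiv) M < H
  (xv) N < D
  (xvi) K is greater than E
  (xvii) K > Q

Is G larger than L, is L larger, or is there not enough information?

Following every chain through G: above G we get R; below G we get E.
L is not reached, and no chain runs the other way from L to G.
So the given relations leave the order of G and L undetermined.

undetermined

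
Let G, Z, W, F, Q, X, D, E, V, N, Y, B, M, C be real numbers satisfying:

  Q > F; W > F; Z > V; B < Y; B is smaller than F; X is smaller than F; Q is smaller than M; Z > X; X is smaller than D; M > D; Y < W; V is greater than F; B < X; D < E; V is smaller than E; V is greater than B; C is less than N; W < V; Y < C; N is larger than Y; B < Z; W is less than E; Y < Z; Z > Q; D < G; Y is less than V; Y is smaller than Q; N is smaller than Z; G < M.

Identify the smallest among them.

Chaining upward from B: directly above it, Y, X, F, V, Z; then D, C, N, W, Q, E; then G, M.
That covers every other element, and nothing is given below B, so B is the smallest.

B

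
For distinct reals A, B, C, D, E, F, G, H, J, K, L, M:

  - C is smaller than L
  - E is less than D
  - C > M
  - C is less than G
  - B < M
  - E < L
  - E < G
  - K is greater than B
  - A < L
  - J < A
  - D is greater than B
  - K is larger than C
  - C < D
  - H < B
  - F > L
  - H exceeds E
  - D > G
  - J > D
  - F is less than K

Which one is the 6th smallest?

Chaining the given pairs: E < H < B < M < C < G < D < J < A < L < F < K.
The 6th smallest is G.

G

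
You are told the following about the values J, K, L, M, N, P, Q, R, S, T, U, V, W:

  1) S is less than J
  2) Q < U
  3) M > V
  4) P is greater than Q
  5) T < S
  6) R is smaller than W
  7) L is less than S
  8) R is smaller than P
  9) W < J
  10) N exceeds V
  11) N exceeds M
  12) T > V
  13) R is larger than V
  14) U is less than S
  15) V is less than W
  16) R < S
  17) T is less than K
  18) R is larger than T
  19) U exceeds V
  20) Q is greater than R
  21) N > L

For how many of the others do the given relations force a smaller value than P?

4

Directly below P: R, Q.
One step further: V, T (4 so far).
Nothing else is reachable below P; 4 in all.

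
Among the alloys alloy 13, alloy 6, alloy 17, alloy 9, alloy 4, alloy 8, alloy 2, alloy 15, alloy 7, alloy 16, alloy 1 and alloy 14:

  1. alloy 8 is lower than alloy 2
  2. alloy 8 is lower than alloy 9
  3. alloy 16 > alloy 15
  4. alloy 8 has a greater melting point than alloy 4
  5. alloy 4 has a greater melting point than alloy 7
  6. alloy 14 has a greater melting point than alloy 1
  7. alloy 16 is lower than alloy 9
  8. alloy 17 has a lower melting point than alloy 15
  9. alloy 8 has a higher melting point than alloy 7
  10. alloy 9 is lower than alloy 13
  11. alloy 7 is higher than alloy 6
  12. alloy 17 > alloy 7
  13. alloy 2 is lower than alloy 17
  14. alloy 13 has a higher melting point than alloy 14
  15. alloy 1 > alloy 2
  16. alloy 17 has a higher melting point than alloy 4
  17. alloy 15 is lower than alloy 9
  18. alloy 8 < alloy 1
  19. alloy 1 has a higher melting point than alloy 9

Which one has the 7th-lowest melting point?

Chaining the given pairs: alloy 6 < alloy 7 < alloy 4 < alloy 8 < alloy 2 < alloy 17 < alloy 15 < alloy 16 < alloy 9 < alloy 1 < alloy 14 < alloy 13.
The 7th smallest is alloy 15.

alloy 15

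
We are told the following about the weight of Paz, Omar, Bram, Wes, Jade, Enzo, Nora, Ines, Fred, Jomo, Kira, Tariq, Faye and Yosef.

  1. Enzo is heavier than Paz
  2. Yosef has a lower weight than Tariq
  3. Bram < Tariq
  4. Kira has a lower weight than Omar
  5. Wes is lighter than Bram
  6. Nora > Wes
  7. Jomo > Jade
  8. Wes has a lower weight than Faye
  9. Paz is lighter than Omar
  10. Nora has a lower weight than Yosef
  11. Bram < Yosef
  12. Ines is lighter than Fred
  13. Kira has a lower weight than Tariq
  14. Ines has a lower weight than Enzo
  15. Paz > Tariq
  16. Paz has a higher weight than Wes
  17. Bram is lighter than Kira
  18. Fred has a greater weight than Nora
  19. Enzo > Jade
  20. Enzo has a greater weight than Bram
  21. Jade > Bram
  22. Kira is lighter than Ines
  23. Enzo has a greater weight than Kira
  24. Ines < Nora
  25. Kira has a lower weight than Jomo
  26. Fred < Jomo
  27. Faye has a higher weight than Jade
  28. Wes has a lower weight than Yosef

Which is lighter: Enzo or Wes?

Chaining the given relations: Wes < Bram < Kira < Ines < Nora < Yosef < Tariq < Paz < Enzo.
So Wes < Enzo; Wes is the lighter of the two.

Wes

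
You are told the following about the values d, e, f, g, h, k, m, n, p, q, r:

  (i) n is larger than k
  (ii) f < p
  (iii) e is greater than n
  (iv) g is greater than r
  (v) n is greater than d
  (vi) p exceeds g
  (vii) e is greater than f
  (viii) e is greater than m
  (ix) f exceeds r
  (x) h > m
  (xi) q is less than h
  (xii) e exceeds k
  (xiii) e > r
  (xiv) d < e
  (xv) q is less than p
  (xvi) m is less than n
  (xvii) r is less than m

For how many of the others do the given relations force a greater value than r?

7

The elements the relations force above r are f, m, g, n, h, p, e — no chain reaches any other.
That is 7.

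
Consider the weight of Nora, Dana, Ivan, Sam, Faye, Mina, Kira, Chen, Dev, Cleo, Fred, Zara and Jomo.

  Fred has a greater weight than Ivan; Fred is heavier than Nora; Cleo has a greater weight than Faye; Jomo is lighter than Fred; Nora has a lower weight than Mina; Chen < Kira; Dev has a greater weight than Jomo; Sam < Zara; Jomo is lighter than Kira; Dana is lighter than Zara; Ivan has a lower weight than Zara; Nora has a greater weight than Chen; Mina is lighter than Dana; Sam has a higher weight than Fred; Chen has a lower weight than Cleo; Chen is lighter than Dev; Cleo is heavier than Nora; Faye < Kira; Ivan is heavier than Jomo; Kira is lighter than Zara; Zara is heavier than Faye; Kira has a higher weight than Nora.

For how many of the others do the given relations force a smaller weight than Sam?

The elements the relations force below Sam are Chen, Jomo, Ivan, Nora, Fred — no chain reaches any other.
That is 5.

5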